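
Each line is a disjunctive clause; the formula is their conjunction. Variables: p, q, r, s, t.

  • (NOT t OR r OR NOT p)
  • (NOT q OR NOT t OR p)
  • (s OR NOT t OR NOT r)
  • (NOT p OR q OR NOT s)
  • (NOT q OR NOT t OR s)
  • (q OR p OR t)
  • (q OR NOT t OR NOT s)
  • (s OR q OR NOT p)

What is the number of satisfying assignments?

10

Split on q, then t.
  q=T, t=T: remaining (p,r,s) ∈ {(T,T,T)} — 1.
  q=T, t=F: p, r, s free → 2^3 = 8.
  q=F, t=T: remaining (p,r,s) ∈ {(F,F,F)} — 1.
  q=F, t=F: a clause becomes empty — 0.
Total: 1 + 8 + 1 + 0 = 10.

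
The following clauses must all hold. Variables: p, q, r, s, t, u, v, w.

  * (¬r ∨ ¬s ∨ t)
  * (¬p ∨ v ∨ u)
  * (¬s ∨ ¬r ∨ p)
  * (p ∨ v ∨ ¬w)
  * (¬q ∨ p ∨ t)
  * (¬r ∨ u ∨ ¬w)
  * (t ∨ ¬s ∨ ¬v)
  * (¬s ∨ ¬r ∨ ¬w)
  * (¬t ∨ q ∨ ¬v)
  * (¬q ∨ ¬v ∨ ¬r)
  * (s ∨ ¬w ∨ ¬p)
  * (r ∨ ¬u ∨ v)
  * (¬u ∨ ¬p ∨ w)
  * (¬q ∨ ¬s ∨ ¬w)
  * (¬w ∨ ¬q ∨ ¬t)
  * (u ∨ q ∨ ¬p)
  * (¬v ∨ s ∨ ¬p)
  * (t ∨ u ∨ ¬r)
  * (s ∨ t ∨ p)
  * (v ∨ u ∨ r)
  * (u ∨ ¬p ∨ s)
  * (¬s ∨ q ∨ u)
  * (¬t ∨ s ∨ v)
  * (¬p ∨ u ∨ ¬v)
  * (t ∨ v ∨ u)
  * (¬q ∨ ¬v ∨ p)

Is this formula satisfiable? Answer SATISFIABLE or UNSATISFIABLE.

UNSATISFIABLE

p = True:
  u = True:
    propagation gives w=True, s=True, r=False, v=True; an empty clause results — contradiction.
  u = False:
    propagation gives v=True; an empty clause results — contradiction.
p = False:
  t = True:
    v = True:
      propagation gives q=True; contradiction.
    v = False:
      propagation gives w=False, s=True, r=False; contradiction.
  t = False:
    propagation gives q=False, s=True, r=False, v=False; an empty clause results — contradiction.
Every branch closes, so no satisfying assignment exists.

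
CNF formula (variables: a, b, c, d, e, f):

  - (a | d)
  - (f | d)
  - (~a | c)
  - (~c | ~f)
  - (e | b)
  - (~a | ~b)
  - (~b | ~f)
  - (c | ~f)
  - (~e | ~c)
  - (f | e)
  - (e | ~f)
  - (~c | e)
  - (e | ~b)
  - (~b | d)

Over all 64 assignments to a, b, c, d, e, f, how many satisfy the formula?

The models are:
  a=0 b=0 c=0 d=1 e=1 f=0
  a=0 b=1 c=0 d=1 e=1 f=0
That's 2 in total.

2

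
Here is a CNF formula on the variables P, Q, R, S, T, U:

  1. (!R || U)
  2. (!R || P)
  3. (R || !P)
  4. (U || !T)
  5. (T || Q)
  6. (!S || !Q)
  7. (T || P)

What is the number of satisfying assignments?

7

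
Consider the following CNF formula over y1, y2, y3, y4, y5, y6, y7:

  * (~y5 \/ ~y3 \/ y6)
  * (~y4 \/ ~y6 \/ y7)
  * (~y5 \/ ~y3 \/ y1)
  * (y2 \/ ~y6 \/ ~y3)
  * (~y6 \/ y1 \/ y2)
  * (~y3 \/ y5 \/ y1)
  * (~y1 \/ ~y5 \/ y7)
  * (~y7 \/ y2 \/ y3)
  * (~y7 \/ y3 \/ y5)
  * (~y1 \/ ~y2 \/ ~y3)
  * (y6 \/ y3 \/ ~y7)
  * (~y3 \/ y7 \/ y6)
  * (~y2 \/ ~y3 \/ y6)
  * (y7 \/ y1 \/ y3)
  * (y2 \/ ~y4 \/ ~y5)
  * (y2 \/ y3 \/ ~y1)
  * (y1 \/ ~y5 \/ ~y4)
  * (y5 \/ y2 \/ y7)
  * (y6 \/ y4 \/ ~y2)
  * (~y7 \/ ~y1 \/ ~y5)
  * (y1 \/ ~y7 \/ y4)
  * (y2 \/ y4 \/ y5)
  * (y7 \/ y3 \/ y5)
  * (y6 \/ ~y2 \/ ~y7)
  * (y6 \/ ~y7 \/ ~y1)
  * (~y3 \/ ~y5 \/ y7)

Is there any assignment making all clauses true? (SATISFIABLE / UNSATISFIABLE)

UNSATISFIABLE

y3 = True:
  y5 = True:
    propagation gives y6=True, y1=True, y2=True; an empty clause results — contradiction.
  y5 = False:
    propagation gives y1=True, y2=False, y6=False, y7=True; an empty clause results — contradiction.
y3 = False:
  y7 = True:
    propagation gives y2=True, y5=True, y6=True, y1=False; an empty clause results — contradiction.
  y7 = False:
    propagation gives y1=True, y5=False; an empty clause results — contradiction.
Every branch closes, so no satisfying assignment exists.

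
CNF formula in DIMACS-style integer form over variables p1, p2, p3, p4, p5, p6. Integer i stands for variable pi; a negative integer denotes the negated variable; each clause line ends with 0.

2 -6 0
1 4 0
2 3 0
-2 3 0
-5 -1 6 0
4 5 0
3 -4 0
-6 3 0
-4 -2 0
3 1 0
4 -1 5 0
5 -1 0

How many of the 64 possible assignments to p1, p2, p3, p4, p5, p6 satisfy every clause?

3

Satisfying assignments:
  p1=0 p2=0 p3=1 p4=1 p5=0 p6=0
  p1=0 p2=0 p3=1 p4=1 p5=1 p6=0
  p1=1 p2=1 p3=1 p4=0 p5=1 p6=1
That's 3 in total.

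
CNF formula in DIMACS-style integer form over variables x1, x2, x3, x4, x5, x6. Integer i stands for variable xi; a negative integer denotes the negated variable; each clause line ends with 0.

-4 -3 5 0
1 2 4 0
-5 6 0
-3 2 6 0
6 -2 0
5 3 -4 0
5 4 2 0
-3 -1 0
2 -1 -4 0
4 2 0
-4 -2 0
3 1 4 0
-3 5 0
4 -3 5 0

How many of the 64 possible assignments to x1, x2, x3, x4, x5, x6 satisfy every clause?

5

The models are:
  x1=0 x2=0 x3=0 x4=1 x5=1 x6=1
  x1=0 x2=0 x3=1 x4=1 x5=1 x6=1
  x1=0 x2=1 x3=1 x4=0 x5=1 x6=1
  x1=1 x2=1 x3=0 x4=0 x5=0 x6=1
  x1=1 x2=1 x3=0 x4=0 x5=1 x6=1
Count: 5.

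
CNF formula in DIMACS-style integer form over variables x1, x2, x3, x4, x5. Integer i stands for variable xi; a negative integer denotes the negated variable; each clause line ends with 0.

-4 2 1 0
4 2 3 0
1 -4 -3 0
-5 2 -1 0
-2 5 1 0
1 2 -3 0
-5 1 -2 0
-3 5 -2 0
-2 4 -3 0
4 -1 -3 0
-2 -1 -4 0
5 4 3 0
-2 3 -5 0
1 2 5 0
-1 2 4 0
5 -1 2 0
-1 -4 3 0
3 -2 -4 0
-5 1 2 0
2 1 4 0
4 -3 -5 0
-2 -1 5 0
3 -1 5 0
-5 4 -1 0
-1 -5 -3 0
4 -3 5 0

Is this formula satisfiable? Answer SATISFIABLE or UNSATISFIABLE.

x1 = True:
  x3 = True:
    propagation gives x4=True, x2=False, x5=False; an empty clause results — contradiction.
  x3 = False:
    propagation gives x4=False, x2=True, x5=True; an empty clause results — contradiction.
x1 = False:
  x2 = True:
    propagation gives x5=True; an empty clause results — contradiction.
  x2 = False:
    propagation gives x4=False; an empty clause results — contradiction.
Every branch closes, so no satisfying assignment exists.

UNSATISFIABLE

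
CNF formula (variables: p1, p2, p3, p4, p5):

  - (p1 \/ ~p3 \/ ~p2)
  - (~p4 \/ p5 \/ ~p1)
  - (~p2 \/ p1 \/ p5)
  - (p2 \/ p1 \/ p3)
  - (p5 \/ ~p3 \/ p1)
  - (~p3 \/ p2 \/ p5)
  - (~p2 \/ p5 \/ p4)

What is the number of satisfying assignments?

13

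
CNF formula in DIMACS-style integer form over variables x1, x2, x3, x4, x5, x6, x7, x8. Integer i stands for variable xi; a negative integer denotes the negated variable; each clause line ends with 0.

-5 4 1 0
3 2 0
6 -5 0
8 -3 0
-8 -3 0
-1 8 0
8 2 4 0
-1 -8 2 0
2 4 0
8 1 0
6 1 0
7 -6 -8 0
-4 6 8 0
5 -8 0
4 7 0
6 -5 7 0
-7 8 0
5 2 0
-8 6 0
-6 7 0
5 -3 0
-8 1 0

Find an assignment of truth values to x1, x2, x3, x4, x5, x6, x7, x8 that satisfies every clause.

x2 occurs only positively in the remaining clauses — set x2 = True.
Try x1 = True.
  then x8 is forced to True.
  then x3 is forced to False.
  then x5 is forced to True.
  then x6 is forced to True.
  then x7 is forced to True.
x4 is now unconstrained; take x4 = False.
Every clause has at least one true literal under this assignment.

x1 = True  x2 = True  x3 = False  x4 = False  x5 = True  x6 = True  x7 = True  x8 = True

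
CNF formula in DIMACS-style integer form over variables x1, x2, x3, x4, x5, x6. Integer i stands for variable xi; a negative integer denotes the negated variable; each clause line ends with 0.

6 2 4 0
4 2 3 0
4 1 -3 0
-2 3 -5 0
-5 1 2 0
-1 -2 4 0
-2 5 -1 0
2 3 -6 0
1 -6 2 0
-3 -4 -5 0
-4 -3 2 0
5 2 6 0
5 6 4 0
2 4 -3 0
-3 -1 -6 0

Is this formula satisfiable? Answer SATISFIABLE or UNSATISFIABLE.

SATISFIABLE

Try x1 = False.
For the remaining variables, x2 = True, x3 = True, x4 = True, x5 = False, x6 = True works.
Every clause has at least one true literal under this assignment.
So x1=0, x2=1, x3=1, x4=1, x5=0, x6=1 is a satisfying assignment.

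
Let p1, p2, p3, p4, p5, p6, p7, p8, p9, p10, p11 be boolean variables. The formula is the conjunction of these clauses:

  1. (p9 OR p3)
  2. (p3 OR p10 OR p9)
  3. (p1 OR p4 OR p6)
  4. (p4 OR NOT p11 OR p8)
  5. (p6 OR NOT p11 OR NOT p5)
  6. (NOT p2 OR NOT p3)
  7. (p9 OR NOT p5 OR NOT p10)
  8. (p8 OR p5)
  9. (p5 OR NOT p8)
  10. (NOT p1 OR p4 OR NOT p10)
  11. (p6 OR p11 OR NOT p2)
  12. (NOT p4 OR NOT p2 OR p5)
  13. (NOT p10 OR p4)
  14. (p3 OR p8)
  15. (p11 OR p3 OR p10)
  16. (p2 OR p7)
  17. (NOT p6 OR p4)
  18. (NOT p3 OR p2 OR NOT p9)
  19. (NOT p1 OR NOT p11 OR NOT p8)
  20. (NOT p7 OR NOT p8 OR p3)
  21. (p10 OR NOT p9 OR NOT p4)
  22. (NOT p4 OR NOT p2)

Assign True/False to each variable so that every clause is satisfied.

p1 = False, p2 = False, p3 = True, p4 = True, p5 = True, p6 = True, p7 = True, p8 = False, p9 = False, p10 = False, p11 = True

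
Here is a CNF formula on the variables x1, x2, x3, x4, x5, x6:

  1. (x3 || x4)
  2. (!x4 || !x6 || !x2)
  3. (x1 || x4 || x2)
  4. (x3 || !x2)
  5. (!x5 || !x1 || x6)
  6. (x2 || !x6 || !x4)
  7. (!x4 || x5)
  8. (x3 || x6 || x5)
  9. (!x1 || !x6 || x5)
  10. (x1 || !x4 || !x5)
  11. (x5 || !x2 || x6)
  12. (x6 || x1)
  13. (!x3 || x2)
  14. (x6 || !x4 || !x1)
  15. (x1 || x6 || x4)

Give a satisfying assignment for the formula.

x1=T, x2=T, x3=T, x4=F, x5=T, x6=T

Try x1 = True.
For the remaining variables, x2 = True, x3 = True, x4 = False, x5 = True, x6 = True works.
Every clause has at least one true literal under this assignment.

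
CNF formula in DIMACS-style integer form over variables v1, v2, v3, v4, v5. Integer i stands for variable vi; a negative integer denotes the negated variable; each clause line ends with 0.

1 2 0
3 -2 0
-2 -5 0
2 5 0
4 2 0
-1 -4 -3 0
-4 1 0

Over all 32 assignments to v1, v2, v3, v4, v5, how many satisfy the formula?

Satisfying assignments:
  v1=0 v2=1 v3=1 v4=0 v5=0
  v1=1 v2=0 v3=0 v4=1 v5=1
  v1=1 v2=1 v3=1 v4=0 v5=0
That's 3 in total.

3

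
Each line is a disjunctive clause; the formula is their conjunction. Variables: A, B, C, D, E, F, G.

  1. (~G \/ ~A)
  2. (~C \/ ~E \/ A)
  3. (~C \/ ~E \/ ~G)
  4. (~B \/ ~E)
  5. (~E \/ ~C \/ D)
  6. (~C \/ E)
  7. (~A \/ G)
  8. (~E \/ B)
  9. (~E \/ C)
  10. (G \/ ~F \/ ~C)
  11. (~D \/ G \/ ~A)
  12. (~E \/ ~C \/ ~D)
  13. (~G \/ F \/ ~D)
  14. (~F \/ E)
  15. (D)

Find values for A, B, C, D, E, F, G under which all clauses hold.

A=False  B=True  C=False  D=True  E=False  F=False  G=False

Check each clause:
  1. (~G \/ ~A) — ~G is true.
  2. (~E \/ ~C \/ A) — ~E is true.
  3. (~G \/ ~E \/ ~C) — ~G is true.
  4. (~B \/ ~E) — ~E is true.
  5. (D \/ ~C \/ ~E) — ~E is true.
  6. (~C \/ E) — ~C is true.
  7. (~A \/ G) — ~A is true.
  8. (B \/ ~E) — B is true.
  9. (~E \/ C) — ~E is true.
  10. (G \/ ~F \/ ~C) — ~F is true.
  11. (~D \/ G \/ ~A) — ~A is true.
  12. (~D \/ ~E \/ ~C) — ~E is true.
  13. (~G \/ F \/ ~D) — ~G is true.
  14. (~F \/ E) — ~F is true.
  15. (D) — D is true.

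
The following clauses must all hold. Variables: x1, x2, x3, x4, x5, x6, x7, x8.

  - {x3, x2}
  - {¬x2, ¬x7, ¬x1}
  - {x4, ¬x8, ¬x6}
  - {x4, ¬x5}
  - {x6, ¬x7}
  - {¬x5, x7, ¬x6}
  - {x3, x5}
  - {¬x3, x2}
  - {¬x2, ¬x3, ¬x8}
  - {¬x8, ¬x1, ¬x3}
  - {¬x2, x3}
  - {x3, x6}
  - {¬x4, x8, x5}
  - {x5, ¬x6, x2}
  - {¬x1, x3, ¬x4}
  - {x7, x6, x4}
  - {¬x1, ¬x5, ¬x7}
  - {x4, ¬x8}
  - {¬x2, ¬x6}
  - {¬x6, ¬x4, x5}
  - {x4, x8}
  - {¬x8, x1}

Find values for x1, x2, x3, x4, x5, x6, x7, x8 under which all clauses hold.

x1 = T  x2 = T  x3 = T  x4 = T  x5 = T  x6 = F  x7 = F  x8 = F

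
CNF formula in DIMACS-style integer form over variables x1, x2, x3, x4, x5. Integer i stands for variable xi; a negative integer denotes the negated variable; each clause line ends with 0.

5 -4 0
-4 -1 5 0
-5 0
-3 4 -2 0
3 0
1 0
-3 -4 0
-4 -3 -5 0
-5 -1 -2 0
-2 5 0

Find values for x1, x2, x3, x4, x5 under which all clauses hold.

x1=T, x2=F, x3=T, x4=F, x5=F

Check each clause:
  1. (~x4 \/ x5) — ~x4 is true.
  2. (x5 \/ ~x1 \/ ~x4) — ~x4 is true.
  3. (~x5) — ~x5 is true.
  4. (x4 \/ ~x3 \/ ~x2) — ~x2 is true.
  5. (x3) — x3 is true.
  6. (x1) — x1 is true.
  7. (~x3 \/ ~x4) — ~x4 is true.
  8. (~x5 \/ ~x4 \/ ~x3) — ~x5 is true.
  9. (~x5 \/ ~x2 \/ ~x1) — ~x5 is true.
  10. (~x2 \/ x5) — ~x2 is true.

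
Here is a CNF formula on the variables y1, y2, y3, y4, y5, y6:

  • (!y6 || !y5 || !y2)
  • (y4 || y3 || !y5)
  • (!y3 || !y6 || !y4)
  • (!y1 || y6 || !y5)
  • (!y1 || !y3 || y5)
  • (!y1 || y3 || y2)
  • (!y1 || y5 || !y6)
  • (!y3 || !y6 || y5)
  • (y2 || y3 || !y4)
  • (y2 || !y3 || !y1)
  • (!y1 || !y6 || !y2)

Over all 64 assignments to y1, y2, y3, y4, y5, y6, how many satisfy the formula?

Case analysis on y3 and y1:
  y3=T, y1=T: a clause becomes empty — 0.
  y3=T, y1=F: 9 of the 16 assignments to (y2,y4,y5,y6) work.
  y3=F, y1=T: remaining (y2,y4,y5,y6) ∈ {(T,F,F,F); (T,T,F,F)} — 2.
  y3=F, y1=F: 7 of the 16 assignments to (y2,y4,y5,y6) work.
Total: 0 + 9 + 2 + 7 = 18.

18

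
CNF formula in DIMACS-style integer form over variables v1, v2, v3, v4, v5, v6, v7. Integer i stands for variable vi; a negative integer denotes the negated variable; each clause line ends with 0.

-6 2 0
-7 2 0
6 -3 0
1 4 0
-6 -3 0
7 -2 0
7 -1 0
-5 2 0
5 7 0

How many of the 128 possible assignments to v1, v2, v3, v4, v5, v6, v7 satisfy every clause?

Case analysis on v2 and v7:
  v2=T, v7=T: v5, v6 free; 3 ways for (v1,v3,v4) × 2^2 = 12.
  v2=T, v7=F: a clause becomes empty — 0.
  v2=F, v7=T: a clause becomes empty — 0.
  v2=F, v7=F: a clause becomes empty — 0.
Total: 12 + 0 + 0 + 0 = 12.

12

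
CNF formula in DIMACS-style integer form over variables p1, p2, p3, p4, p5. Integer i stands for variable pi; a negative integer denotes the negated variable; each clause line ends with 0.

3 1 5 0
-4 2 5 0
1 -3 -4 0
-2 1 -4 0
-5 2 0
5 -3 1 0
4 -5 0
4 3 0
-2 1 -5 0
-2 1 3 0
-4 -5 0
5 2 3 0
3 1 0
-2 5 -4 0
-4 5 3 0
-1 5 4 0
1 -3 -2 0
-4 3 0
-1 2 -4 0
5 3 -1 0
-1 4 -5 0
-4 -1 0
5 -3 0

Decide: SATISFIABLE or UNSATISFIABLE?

UNSATISFIABLE

p5 = True:
  propagation gives p2=True, p4=True; an empty clause results — contradiction.
p5 = False:
  propagation gives p3=False, p1=True; an empty clause results — contradiction.
Every branch closes, so no satisfying assignment exists.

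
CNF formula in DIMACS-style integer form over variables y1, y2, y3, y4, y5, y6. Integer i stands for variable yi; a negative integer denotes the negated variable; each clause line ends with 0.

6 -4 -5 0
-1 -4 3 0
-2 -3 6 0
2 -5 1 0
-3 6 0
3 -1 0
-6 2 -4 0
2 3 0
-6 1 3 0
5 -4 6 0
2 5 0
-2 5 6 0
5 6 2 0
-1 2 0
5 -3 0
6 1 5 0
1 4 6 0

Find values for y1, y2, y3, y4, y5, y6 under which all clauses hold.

Set y1 = False and propagate.
Branch on y2: take y2 = True.
The remaining clauses are satisfied by y3 = True, y4 = False, y5 = True, y6 = True.

y1 = F, y2 = T, y3 = T, y4 = F, y5 = T, y6 = T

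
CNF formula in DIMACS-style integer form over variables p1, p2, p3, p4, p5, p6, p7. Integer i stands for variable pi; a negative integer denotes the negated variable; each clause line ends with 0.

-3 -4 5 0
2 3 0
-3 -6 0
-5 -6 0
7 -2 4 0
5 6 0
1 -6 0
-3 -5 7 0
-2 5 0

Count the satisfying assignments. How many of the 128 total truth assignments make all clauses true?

14

Split on p5, then p3.
  p5=T, p3=T: forces p6=F; p7=T; p1, p2, p4 free → 2^3 = 8.
  p5=T, p3=F: p1 free; 3 ways for (p2,p4,p6,p7) × 2^1 = 6.
  p5=F, p3=T: a clause becomes empty — 0.
  p5=F, p3=F: a clause becomes empty — 0.
Total: 8 + 6 + 0 + 0 = 14.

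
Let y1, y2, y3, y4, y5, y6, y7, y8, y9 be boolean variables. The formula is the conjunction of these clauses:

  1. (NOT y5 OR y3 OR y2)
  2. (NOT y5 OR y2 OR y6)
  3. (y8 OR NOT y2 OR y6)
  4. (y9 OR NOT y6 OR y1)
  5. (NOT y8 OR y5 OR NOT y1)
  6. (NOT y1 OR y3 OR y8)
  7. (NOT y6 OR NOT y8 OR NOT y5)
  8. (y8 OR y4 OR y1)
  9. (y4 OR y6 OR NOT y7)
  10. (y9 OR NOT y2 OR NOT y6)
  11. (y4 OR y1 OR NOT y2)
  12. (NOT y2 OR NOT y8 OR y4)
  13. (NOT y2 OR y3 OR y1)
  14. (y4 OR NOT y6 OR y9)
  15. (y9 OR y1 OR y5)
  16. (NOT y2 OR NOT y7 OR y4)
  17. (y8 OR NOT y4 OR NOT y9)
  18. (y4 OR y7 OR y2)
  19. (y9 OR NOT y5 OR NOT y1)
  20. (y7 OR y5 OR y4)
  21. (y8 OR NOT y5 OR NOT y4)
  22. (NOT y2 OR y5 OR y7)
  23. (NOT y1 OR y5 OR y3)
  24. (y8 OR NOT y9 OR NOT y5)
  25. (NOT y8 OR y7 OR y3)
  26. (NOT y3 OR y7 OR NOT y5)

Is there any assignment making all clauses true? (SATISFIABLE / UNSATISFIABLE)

Branch on y1: take y1 = False.
Branch on y2: take y2 = True.
  then y4 is forced to True.
  then y3 is forced to True.
For the remaining variables, y5 = False, y6 = False, y7 = True, y8 = True, y9 = True works.
So y1=False, y2=True, y3=True, y4=True, y5=False, y6=False, y7=True, y8=True, y9=True is a satisfying assignment.

SATISFIABLE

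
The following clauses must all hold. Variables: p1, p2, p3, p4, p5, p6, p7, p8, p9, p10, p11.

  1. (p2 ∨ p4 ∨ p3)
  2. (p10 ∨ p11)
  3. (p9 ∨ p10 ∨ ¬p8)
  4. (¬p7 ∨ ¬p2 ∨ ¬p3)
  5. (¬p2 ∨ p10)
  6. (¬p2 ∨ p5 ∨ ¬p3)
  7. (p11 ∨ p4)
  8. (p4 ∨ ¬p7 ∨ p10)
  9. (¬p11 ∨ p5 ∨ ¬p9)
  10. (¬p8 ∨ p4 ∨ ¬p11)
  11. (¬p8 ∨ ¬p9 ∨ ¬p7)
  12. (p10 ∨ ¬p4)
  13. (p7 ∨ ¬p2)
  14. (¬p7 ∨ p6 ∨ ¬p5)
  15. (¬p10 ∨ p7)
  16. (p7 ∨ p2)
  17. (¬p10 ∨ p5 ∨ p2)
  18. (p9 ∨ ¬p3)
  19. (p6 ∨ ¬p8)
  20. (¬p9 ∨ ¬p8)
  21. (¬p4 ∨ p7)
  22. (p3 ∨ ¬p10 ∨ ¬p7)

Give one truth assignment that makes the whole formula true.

p1=True, p2=False, p3=True, p4=True, p5=True, p6=True, p7=True, p8=False, p9=True, p10=True, p11=True

p6 occurs only positively in the remaining clauses — set p6 = True.
p8 occurs only negated in the remaining clauses — set p8 = False.
Branch on p2: take p2 = False.
  then p7 is forced to True.
Set p3 = True and propagate.
  then p9 is forced to True.
Try p4 = True.
  then p10 is forced to True.
  then p5 is forced to True.
p1, p11 are now unconstrained; take p1 = True, p11 = True.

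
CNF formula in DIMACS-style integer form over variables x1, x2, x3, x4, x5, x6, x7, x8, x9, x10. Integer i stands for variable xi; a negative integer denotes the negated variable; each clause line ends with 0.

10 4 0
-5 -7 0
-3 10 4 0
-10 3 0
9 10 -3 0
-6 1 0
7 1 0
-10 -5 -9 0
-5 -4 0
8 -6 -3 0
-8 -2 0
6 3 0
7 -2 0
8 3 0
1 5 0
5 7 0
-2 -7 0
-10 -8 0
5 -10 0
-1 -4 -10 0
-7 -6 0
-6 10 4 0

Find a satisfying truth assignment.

x1 = T, x2 = F, x3 = T, x4 = F, x5 = T, x6 = F, x7 = F, x8 = F, x9 = F, x10 = T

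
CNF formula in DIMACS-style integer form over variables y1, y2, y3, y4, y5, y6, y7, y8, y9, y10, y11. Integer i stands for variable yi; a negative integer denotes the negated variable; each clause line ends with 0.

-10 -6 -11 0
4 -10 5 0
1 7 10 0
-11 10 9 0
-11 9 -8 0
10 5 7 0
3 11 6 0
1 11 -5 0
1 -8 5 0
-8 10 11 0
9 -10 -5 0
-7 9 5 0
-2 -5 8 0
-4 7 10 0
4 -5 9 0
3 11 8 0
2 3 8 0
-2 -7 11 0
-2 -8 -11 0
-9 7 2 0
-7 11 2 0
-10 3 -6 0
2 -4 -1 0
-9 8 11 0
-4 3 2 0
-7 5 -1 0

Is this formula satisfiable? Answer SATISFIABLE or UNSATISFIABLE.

Pure literal: y3 appears only positively; assign y3 = True.
Try y1 = False.
For the remaining variables, y2 = False, y4 = False, y5 = False, y6 = False, y7 = True, y8 = False, y9 = True, y10 = False, y11 = True works.
So y1=False, y2=False, y3=True, y4=False, y5=False, y6=False, y7=True, y8=False, y9=True, y10=False, y11=True is a satisfying assignment.

SATISFIABLE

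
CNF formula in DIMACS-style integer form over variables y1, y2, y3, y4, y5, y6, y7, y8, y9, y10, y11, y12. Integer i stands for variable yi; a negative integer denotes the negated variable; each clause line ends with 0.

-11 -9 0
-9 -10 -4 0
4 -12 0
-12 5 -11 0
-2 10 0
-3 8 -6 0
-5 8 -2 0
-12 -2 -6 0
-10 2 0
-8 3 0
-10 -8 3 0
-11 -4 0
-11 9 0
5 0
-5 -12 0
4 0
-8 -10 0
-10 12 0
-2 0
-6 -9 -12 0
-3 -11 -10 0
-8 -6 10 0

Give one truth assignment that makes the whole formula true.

y1 = 1  y2 = 0  y3 = 0  y4 = 1  y5 = 1  y6 = 0  y7 = 1  y8 = 0  y9 = 1  y10 = 0  y11 = 0  y12 = 0

Unit propagation: (y5) forces y5 = True.
Unit propagation: (~y12) forces y12 = False.
The clause (y4) is unit: y4 must be True.
Unit propagation: (~y11) forces y11 = False.
The clause (~y10) is unit: y10 must be False.
(~y2) is a unit clause, so y2 = False.
Pure literal: y6 appears only negated; assign y6 = False.
Branch on y3: take y3 = False.
  then y8 is forced to False.
y1, y7, y9 are now unconstrained; take y1 = True, y7 = True, y9 = True.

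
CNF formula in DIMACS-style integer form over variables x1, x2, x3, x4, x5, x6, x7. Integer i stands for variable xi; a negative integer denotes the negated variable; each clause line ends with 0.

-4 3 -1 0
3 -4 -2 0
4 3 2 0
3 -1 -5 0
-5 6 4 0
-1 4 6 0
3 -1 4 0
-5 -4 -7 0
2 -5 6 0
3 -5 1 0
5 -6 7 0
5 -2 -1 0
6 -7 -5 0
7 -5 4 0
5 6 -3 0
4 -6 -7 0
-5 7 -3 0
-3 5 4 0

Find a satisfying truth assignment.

x1=F, x2=T, x3=T, x4=T, x5=F, x6=T, x7=T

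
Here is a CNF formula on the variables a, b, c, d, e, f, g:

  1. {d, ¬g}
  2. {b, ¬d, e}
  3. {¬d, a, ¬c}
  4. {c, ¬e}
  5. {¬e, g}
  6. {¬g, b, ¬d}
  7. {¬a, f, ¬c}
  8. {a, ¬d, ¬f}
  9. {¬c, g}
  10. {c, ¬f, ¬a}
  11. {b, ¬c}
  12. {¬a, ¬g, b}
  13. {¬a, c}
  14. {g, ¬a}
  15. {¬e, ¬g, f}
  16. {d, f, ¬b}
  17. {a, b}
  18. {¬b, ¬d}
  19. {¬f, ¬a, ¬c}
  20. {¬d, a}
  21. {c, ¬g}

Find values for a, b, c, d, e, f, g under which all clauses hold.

Set a = False and propagate.
  then b is forced to True.
  then d is forced to False.
  then g is forced to False.
  then e is forced to False.
  then c is forced to False.
  then f is forced to True.

a=F, b=T, c=F, d=F, e=F, f=T, g=F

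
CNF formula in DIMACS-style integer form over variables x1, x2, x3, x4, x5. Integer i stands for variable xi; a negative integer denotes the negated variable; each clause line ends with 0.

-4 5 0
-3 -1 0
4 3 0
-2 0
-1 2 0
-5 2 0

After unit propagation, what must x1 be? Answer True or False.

False

(!x2) stands alone — x2 = False.
(x2 || !x1) with x2 = False leaves only !x1, so x1 = False.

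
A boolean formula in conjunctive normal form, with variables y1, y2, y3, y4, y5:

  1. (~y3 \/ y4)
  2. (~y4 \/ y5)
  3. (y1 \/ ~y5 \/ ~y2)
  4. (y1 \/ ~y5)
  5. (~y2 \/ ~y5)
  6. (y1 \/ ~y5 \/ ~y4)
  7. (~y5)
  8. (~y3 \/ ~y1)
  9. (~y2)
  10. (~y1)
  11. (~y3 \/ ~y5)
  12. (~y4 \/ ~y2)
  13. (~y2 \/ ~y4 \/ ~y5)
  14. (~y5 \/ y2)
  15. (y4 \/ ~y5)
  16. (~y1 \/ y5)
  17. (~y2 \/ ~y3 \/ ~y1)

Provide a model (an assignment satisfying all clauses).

y1=F, y2=F, y3=F, y4=F, y5=F

Check each clause:
  1. (y4 \/ ~y3) — ~y3 is true.
  2. (~y4 \/ y5) — ~y4 is true.
  3. (~y2 \/ ~y5 \/ y1) — ~y5 is true.
  4. (y1 \/ ~y5) — ~y5 is true.
  5. (~y5 \/ ~y2) — ~y5 is true.
  6. (~y5 \/ y1 \/ ~y4) — ~y5 is true.
  7. (~y5) — ~y5 is true.
  8. (~y3 \/ ~y1) — ~y3 is true.
  9. (~y2) — ~y2 is true.
  10. (~y1) — ~y1 is true.
  11. (~y3 \/ ~y5) — ~y5 is true.
  12. (~y4 \/ ~y2) — ~y4 is true.
  13. (~y5 \/ ~y2 \/ ~y4) — ~y5 is true.
  14. (y2 \/ ~y5) — ~y5 is true.
  15. (y4 \/ ~y5) — ~y5 is true.
  16. (y5 \/ ~y1) — ~y1 is true.
  17. (~y1 \/ ~y3 \/ ~y2) — ~y3 is true.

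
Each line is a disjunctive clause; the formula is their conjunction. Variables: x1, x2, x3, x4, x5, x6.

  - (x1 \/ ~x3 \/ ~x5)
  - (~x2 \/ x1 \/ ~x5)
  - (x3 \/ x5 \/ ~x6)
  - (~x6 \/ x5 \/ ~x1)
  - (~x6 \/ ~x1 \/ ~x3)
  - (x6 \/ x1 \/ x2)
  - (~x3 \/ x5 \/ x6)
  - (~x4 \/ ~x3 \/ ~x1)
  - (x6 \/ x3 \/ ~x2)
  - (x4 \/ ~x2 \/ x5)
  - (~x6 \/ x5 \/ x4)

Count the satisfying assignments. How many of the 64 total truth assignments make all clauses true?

Split on x5, then x6.
  x5=T, x6=T: x4 free; 3 ways for (x1,x2,x3) × 2^1 = 6.
  x5=T, x6=F: remaining (x1,x2,x3,x4) ∈ {(T,F,F,F); (T,F,F,T); (T,F,T,F); (T,T,T,F)} — 4.
  x5=F, x6=T: remaining (x1,x2,x3,x4) ∈ {(F,F,T,T); (F,T,T,T)} — 2.
  x5=F, x6=F: remaining (x1,x2,x3,x4) ∈ {(T,F,F,F); (T,F,F,T)} — 2.
Total: 6 + 4 + 2 + 2 = 14.

14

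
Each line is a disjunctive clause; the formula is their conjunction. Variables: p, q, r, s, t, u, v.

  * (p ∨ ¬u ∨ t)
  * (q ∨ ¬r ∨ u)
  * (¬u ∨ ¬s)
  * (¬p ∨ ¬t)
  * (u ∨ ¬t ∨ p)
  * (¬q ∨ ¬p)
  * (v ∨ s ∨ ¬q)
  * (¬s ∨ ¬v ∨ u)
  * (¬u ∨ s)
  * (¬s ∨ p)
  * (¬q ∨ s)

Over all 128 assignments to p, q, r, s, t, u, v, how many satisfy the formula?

5

The models are:
  p=0 q=0 r=0 s=0 t=0 u=0 v=0
  p=0 q=0 r=0 s=0 t=0 u=0 v=1
  p=1 q=0 r=0 s=0 t=0 u=0 v=0
  p=1 q=0 r=0 s=0 t=0 u=0 v=1
  p=1 q=0 r=0 s=1 t=0 u=0 v=0
Count: 5.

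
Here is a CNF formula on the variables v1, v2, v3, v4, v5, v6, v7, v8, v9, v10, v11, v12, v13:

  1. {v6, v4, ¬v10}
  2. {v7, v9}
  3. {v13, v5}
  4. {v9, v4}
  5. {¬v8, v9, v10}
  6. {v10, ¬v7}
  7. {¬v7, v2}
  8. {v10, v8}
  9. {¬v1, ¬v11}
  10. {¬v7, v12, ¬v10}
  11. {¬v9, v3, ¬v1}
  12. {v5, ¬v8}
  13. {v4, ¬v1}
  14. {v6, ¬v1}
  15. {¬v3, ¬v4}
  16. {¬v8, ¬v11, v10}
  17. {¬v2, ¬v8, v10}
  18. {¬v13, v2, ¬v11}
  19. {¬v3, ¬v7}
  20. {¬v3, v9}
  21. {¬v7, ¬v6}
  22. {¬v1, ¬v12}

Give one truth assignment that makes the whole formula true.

v1=0  v2=1  v3=0  v4=1  v5=1  v6=1  v7=0  v8=0  v9=1  v10=1  v11=1  v12=0  v13=1

Pure literal: v1 appears only negated; assign v1 = False.
v5 occurs only positively in the remaining clauses — set v5 = True.
Branch on v2: take v2 = True.
Set v3 = False and propagate.
The remaining clauses are satisfied by v4 = True, v6 = True, v7 = False, v8 = False, v9 = True, v10 = True, v11 = True, v12 = False, v13 = True.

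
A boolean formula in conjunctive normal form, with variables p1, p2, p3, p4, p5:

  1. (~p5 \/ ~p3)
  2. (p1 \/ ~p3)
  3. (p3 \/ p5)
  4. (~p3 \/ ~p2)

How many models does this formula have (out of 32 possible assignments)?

10

Split on p3, then p5.
  p3=T, p5=T: a clause becomes empty — 0.
  p3=T, p5=F: remaining (p1,p2,p4) ∈ {(T,F,F); (T,F,T)} — 2.
  p3=F, p5=T: p1, p2, p4 free → 2^3 = 8.
  p3=F, p5=F: a clause becomes empty — 0.
Total: 0 + 2 + 8 + 0 = 10.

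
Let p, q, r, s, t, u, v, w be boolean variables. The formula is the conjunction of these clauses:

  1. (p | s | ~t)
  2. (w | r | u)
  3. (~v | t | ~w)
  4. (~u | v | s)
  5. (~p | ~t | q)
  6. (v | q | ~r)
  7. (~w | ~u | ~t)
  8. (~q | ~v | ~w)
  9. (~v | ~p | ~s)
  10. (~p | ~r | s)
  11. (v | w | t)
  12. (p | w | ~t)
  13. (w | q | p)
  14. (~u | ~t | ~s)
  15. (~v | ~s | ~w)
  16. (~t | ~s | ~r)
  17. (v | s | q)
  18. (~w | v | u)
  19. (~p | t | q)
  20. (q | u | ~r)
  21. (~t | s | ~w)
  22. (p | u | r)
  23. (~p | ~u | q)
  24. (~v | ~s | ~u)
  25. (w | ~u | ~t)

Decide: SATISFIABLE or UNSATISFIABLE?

Try p = True.
Try q = True.
For the remaining variables, r = False, s = True, t = False, u = True, v = False, w = True works.
Every clause has at least one true literal under this assignment.
So p=True, q=True, r=False, s=True, t=False, u=True, v=False, w=True is a satisfying assignment.

SATISFIABLE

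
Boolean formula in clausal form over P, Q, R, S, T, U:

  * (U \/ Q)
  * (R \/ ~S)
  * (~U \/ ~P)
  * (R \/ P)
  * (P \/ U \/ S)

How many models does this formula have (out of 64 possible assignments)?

Case analysis on P and U:
  P=1, U=1: a clause becomes empty — 0.
  P=1, U=0: T free; 3 ways for (Q,R,S) × 2^1 = 6.
  P=0, U=1: forces R=1; Q, S, T free → 2^3 = 8.
  P=0, U=0: remaining (Q,R,S,T) ∈ {(1,1,1,0); (1,1,1,1)} — 2.
Total: 0 + 6 + 8 + 2 = 16.

16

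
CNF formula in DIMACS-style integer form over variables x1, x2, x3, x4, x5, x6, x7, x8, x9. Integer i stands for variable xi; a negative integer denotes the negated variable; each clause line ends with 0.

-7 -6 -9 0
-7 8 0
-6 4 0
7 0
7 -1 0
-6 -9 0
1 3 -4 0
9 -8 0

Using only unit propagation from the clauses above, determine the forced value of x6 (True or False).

(x7) stands alone — x7 = True.
(~x7 | x8) with x7 = True leaves only x8, so x8 = True.
From (x9 | ~x8) and x8 = True: x9 = True.
In (~x7 | ~x6 | ~x9), ~x7, ~x9 are now false; ~x6 must hold, so x6 = False.

False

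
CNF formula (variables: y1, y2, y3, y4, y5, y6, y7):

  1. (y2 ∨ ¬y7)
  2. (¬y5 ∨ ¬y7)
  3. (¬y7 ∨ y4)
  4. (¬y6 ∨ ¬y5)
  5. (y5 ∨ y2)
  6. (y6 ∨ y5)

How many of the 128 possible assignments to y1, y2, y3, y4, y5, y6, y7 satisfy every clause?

28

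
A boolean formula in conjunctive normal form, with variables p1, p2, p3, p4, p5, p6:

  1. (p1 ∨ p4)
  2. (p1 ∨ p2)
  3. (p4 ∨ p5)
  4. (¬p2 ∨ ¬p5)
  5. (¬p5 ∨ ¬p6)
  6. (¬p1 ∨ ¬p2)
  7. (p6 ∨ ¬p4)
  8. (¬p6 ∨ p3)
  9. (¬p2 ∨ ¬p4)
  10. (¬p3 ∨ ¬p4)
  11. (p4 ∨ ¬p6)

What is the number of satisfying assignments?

2

Satisfying assignments:
  p1=1 p2=0 p3=0 p4=0 p5=1 p6=0
  p1=1 p2=0 p3=1 p4=0 p5=1 p6=0
That's 2 in total.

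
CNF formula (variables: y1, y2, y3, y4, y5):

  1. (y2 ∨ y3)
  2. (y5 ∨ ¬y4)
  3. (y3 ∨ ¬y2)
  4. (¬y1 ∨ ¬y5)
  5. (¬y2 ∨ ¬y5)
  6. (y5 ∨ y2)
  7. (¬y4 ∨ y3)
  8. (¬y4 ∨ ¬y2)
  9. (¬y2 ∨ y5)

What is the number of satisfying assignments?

Satisfying assignments:
  y1=F y2=F y3=T y4=F y5=T
  y1=F y2=F y3=T y4=T y5=T
Count: 2.

2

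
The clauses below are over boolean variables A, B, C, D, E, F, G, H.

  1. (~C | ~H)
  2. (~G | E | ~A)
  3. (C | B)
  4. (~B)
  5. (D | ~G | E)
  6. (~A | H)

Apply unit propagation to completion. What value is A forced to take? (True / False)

False

(~B) stands alone — B = False.
From (B | C) and B = False: C = True.
(~C | ~H): since C = True, the clause reduces to (~H). H = False.
From (H | ~A) and H = False: A = False.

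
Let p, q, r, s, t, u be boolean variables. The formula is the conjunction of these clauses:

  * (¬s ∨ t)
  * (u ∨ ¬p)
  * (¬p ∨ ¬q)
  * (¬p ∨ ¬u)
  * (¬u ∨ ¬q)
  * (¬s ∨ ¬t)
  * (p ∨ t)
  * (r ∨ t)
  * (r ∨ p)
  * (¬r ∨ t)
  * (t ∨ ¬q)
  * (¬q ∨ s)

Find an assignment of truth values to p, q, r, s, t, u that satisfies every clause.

p=F, q=F, r=T, s=F, t=T, u=T

q occurs only negated in the remaining clauses — set q = False.
Branch on p: take p = False.
  then t is forced to True.
  then s is forced to False.
  then r is forced to True.
u is now unconstrained; take u = True.
Every clause has at least one true literal under this assignment.
Check each clause:
  1. (¬s ∨ t) — ¬s is true.
  2. (u ∨ ¬p) — ¬p is true.
  3. (¬q ∨ ¬p) — ¬q is true.
  4. (¬u ∨ ¬p) — ¬p is true.
  5. (¬u ∨ ¬q) — ¬q is true.
  6. (¬s ∨ ¬t) — ¬s is true.
  7. (p ∨ t) — t is true.
  8. (t ∨ r) — r is true.
  9. (p ∨ r) — r is true.
  10. (t ∨ ¬r) — t is true.
  11. (t ∨ ¬q) — t is true.
  12. (s ∨ ¬q) — ¬q is true.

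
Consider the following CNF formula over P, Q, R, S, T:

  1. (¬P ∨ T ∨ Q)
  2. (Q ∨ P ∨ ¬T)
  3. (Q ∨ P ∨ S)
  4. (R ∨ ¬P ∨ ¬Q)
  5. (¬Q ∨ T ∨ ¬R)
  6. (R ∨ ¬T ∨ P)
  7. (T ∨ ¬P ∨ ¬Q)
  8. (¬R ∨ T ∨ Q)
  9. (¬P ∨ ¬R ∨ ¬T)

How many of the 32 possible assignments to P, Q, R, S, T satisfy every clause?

7

Satisfying assignments:
  P=0 Q=0 R=0 S=1 T=0
  P=0 Q=1 R=0 S=0 T=0
  P=0 Q=1 R=0 S=1 T=0
  P=0 Q=1 R=1 S=0 T=1
  P=0 Q=1 R=1 S=1 T=1
  P=1 Q=0 R=0 S=0 T=1
  P=1 Q=0 R=0 S=1 T=1
That's 7 in total.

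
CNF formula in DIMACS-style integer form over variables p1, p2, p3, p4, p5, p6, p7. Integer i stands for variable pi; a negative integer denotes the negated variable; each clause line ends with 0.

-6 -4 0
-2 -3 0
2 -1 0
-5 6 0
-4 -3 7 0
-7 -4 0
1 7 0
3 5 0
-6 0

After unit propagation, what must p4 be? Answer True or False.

(!p6) stands alone — p6 = False.
From (!p5 || p6) and p6 = False: p5 = False.
From (p5 || p3) and p5 = False: p3 = True.
From (!p3 || !p2) and p3 = True: p2 = False.
(p2 || !p1): since p2 = False, the clause reduces to (!p1). p1 = False.
(p1 || p7): since p1 = False, the clause reduces to (p7). p7 = True.
(!p4 || !p7): since p7 = True, the clause reduces to (!p4). p4 = False.

False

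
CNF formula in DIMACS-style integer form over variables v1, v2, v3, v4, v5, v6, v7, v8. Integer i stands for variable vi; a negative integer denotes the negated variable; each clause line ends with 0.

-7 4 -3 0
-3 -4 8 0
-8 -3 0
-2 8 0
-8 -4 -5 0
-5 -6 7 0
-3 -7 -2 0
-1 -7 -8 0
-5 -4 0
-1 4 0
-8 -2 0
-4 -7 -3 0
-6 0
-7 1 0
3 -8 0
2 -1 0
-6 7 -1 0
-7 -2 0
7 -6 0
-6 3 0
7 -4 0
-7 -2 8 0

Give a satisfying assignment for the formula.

(¬v6) is a unit clause, so v6 = False.
Pure literal: v5 appears only negated; assign v5 = False.
Branch on v1: take v1 = False.
  then v7 is forced to False.
  then v4 is forced to False.
Try v2 = False.
The remaining clauses are satisfied by v3 = False, v8 = False.
Check each clause:
  1. {¬v3, v4, ¬v7} — ¬v7 is true.
  2. {v8, ¬v3, ¬v4} — ¬v4 is true.
  3. {¬v3, ¬v8} — ¬v8 is true.
  4. {v8, ¬v2} — ¬v2 is true.
  5. {¬v4, ¬v8, ¬v5} — ¬v8 is true.
  6. {¬v6, ¬v5, v7} — ¬v6 is true.
  7. {¬v7, ¬v3, ¬v2} — ¬v7 is true.
  8. {¬v7, ¬v1, ¬v8} — ¬v8 is true.
  9. {¬v5, ¬v4} — ¬v5 is true.
  10. {¬v1, v4} — ¬v1 is true.
  11. {¬v2, ¬v8} — ¬v8 is true.
  12. {¬v4, ¬v7, ¬v3} — ¬v7 is true.
  13. {¬v6} — ¬v6 is true.
  14. {¬v7, v1} — ¬v7 is true.
  15. {v3, ¬v8} — ¬v8 is true.
  16. {v2, ¬v1} — ¬v1 is true.
  17. {¬v6, ¬v1, v7} — ¬v6 is true.
  18. {¬v7, ¬v2} — ¬v7 is true.
  19. {v7, ¬v6} — ¬v6 is true.
  20. {¬v6, v3} — ¬v6 is true.
  21. {¬v4, v7} — ¬v4 is true.
  22. {¬v2, v8, ¬v7} — ¬v7 is true.

v1=F, v2=F, v3=F, v4=F, v5=F, v6=F, v7=F, v8=F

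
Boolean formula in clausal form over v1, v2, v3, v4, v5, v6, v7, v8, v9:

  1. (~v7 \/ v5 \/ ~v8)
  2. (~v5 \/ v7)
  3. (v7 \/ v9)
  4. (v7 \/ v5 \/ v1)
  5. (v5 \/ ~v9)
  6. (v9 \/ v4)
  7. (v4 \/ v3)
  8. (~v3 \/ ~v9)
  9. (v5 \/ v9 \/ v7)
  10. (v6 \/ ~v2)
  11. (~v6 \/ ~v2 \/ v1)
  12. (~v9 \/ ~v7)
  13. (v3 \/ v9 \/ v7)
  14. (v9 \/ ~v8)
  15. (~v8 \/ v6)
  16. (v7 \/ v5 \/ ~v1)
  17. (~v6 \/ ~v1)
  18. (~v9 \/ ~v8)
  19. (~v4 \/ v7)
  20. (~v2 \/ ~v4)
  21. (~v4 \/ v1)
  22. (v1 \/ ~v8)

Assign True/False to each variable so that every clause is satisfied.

v1=True, v2=False, v3=False, v4=True, v5=False, v6=False, v7=True, v8=False, v9=False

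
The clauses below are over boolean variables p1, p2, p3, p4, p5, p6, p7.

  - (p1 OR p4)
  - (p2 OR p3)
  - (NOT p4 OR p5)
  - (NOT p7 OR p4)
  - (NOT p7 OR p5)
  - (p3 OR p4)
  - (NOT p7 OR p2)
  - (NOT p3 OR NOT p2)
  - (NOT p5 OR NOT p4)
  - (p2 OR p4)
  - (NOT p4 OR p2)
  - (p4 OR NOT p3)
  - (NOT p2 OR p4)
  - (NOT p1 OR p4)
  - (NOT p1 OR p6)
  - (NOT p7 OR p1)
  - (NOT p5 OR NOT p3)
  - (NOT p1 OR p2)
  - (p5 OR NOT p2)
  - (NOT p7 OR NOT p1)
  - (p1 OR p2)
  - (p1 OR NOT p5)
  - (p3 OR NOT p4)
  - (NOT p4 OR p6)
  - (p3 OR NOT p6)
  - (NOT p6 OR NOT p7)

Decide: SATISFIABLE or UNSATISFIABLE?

UNSATISFIABLE

p4 = True:
  propagation gives p5=True; an empty clause results — contradiction.
p4 = False:
  propagation gives p1=True; an empty clause results — contradiction.
Every branch closes, so no satisfying assignment exists.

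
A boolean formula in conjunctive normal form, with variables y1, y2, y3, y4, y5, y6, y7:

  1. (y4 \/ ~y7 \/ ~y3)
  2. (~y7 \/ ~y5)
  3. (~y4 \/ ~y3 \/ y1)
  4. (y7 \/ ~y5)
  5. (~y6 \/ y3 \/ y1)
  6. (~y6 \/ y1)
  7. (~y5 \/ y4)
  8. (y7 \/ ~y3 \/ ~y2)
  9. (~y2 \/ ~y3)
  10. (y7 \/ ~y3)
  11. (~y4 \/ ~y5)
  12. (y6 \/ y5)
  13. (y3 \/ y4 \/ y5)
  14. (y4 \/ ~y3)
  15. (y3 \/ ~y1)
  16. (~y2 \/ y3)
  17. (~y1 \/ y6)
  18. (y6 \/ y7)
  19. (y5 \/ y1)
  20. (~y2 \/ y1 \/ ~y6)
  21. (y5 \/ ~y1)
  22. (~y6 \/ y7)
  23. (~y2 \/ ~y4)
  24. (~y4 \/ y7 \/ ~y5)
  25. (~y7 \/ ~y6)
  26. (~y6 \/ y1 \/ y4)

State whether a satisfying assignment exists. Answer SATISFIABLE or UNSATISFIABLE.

UNSATISFIABLE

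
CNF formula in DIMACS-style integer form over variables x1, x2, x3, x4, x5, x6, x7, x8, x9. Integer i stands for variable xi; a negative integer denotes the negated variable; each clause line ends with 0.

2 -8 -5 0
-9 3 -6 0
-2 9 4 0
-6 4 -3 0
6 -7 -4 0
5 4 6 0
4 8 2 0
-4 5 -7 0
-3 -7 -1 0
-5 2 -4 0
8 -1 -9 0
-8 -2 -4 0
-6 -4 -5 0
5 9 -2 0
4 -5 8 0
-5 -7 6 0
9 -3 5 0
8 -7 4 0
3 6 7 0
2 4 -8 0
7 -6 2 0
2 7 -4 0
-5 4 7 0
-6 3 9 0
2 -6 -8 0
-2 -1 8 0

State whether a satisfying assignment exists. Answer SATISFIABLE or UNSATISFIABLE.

x1 occurs only negated in the remaining clauses — set x1 = False.
Branch on x2: take x2 = True.
For the remaining variables, x3 = True, x4 = True, x5 = False, x6 = False, x7 = False, x8 = False, x9 = True works.
So x1 = F  x2 = T  x3 = T  x4 = T  x5 = F  x6 = F  x7 = F  x8 = F  x9 = T is a satisfying assignment.

SATISFIABLE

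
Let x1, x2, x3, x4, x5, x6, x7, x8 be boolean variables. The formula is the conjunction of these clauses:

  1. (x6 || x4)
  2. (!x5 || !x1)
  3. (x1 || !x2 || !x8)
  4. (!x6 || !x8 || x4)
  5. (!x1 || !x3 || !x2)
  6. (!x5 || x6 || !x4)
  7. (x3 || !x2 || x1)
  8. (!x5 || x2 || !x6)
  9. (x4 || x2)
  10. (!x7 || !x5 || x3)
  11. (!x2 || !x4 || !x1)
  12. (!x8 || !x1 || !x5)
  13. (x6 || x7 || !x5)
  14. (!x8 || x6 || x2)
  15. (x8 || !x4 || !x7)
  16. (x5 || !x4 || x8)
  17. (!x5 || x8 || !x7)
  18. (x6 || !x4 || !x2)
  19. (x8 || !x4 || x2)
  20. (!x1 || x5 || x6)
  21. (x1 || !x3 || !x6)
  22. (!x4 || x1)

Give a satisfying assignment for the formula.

x1=1, x2=1, x3=0, x4=0, x5=0, x6=1, x7=0, x8=0

Branch on x1: take x1 = True.
  then x5 is forced to False.
  then x6 is forced to True.
Branch on x2: take x2 = True.
  then x3 is forced to False.
  then x4 is forced to False.
  then x8 is forced to False.
x7 is now unconstrained; take x7 = False.
Every clause has at least one true literal under this assignment.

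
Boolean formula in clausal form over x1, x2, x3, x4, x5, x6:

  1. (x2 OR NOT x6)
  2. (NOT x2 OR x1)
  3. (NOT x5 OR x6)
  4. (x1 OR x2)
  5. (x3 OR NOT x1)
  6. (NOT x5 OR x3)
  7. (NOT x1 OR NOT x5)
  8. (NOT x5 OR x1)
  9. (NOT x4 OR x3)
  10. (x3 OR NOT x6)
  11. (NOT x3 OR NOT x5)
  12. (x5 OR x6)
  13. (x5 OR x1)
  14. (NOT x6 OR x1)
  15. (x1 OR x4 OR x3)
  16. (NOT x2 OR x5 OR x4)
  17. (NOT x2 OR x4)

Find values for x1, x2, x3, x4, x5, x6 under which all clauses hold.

x1 = True, x2 = True, x3 = True, x4 = True, x5 = False, x6 = True

Try x1 = True.
  then x3 is forced to True.
  then x5 is forced to False.
  then x6 is forced to True.
  then x2 is forced to True.
  then x4 is forced to True.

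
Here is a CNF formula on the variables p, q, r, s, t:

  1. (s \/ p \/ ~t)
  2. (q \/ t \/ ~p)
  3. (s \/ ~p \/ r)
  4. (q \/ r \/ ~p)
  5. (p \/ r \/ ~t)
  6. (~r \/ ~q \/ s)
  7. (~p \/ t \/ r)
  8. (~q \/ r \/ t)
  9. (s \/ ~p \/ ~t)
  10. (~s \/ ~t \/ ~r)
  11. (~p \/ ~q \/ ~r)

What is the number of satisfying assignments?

The models are:
  p=0 q=0 r=0 s=0 t=0
  p=0 q=0 r=0 s=1 t=0
  p=0 q=0 r=1 s=0 t=0
  p=0 q=0 r=1 s=1 t=0
  p=0 q=1 r=1 s=1 t=0
  p=1 q=1 r=0 s=1 t=1
Count: 6.

6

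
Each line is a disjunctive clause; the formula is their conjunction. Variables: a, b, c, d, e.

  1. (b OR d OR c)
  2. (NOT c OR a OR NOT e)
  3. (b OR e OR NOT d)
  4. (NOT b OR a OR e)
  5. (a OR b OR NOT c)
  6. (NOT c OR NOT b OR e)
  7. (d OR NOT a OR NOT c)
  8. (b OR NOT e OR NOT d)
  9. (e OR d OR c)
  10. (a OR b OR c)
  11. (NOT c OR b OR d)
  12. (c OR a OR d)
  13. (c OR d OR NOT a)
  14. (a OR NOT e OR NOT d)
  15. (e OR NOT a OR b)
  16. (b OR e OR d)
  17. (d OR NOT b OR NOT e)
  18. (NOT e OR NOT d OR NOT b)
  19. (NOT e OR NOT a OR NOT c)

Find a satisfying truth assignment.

a=True, b=True, c=False, d=True, e=False

Branch on a: take a = True.
For the remaining variables, b = True, c = False, d = True, e = False works.
Check each clause:
  1. (b OR c OR d) — b is true.
  2. (NOT c OR NOT e OR a) — a is true.
  3. (b OR NOT d OR e) — b is true.
  4. (e OR NOT b OR a) — a is true.
  5. (a OR b OR NOT c) — a is true.
  6. (NOT b OR NOT c OR e) — NOT c is true.
  7. (NOT c OR d OR NOT a) — d is true.
  8. (NOT d OR NOT e OR b) — b is true.
  9. (d OR e OR c) — d is true.
  10. (a OR b OR c) — a is true.
  11. (b OR NOT c OR d) — b is true.
  12. (c OR a OR d) — a is true.
  13. (c OR d OR NOT a) — d is true.
  14. (a OR NOT d OR NOT e) — a is true.
  15. (NOT a OR e OR b) — b is true.
  16. (b OR e OR d) — b is true.
  17. (NOT b OR d OR NOT e) — NOT e is true.
  18. (NOT b OR NOT e OR NOT d) — NOT e is true.
  19. (NOT c OR NOT a OR NOT e) — NOT e is true.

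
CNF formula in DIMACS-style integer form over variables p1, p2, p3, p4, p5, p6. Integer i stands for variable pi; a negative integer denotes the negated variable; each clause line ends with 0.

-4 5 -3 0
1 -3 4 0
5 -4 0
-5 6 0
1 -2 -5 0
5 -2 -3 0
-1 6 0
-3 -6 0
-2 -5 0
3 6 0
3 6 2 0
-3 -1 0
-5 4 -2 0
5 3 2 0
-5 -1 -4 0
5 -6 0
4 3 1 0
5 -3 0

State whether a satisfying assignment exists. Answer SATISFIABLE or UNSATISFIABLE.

Set p1 = True and propagate.
  then p6 is forced to True.
  then p3 is forced to False.
  then p5 is forced to True.
  then p2 is forced to False.
  then p4 is forced to False.
So p1=T, p2=F, p3=F, p4=F, p5=T, p6=T is a satisfying assignment.

SATISFIABLE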